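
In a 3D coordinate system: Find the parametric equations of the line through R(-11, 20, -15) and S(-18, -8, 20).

Direction vector d = S - R = (-18 + 11, -8 - 20, 20 + 15) = (-7, -28, 35)
Parametric form r = R + t·d:
x = -11 - 7t, y = 20 - 28t, z = -15 + 35t

x = -11 - 7t, y = 20 - 28t, z = -15 + 35t


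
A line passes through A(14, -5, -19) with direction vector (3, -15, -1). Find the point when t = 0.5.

P(t) = A + t·d
  = (14 + 3·0.5, -5 + (-15)·0.5, -19 + (-1)·0.5)
  = (14 + 1.5, -5 - 7.5, -19 - 0.5)
  = (15.5, -12.5, -19.5)

(15.5, -12.5, -19.5)


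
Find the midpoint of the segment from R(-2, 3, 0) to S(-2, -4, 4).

M = ((x₁+x₂)/2, (y₁+y₂)/2, (z₁+z₂)/2)
  = ((-2 - 2)/2, (3 - 4)/2, (0 + 4)/2)
  = (-4/2, -1/2, 4/2)
  = (-2, -0.5, 2)

(-2, -0.5, 2)


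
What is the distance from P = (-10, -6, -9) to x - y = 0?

distance = |a·x₀ + b·y₀ + c·z₀ - d| / √(a² + b² + c²)
  = |1·(-10) + (-1)·(-6) + 0·(-9) - 0| / √(1² + (-1)² + 0²)
  = |-10 + 6 + 0 + 0| / √(1 + 1 + 0)
  = |-4| / √2
  = 4 / 1.414
  ≈ 2.828

2.828


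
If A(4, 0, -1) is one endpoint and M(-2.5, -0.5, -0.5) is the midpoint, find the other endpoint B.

B = 2M - A
  = (2·(-2.5) - 4, 2·(-0.5) - 0, 2·(-0.5) - (-1))
  = (-5 - 4, -1 + 0, -1 + 1)
  = (-9, -1, 0)

(-9, -1, 0)


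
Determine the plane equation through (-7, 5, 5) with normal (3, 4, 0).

The plane through P with normal n = (a, b, c) satisfies n·(r - P) = 0,
i.e. ax + by + cz = a·x₀ + b·y₀ + c·z₀.
d = 3·(-7) + 4·5 + 0·5
  = -21 + 20 + 0
  = -1
Equation: 3x + 4y = -1

3x + 4y = -1


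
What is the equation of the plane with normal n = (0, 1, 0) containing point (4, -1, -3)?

The plane through P with normal n = (a, b, c) satisfies n·(r - P) = 0,
i.e. ax + by + cz = a·x₀ + b·y₀ + c·z₀.
d = 0·4 + 1·(-1) + 0·(-3)
  = 0 - 1 + 0
  = -1
Equation: y = -1

y = -1


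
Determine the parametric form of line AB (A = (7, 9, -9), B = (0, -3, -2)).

Direction vector d = B - A = (0 - 7, -3 - 9, -2 + 9) = (-7, -12, 7)
Parametric form r = A + t·d:
x = 7 - 7t, y = 9 - 12t, z = -9 + 7t

x = 7 - 7t, y = 9 - 12t, z = -9 + 7t


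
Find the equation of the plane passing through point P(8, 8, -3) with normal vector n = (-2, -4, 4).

The plane through P with normal n = (a, b, c) satisfies n·(r - P) = 0,
i.e. ax + by + cz = a·x₀ + b·y₀ + c·z₀.
d = (-2)·8 + (-4)·8 + 4·(-3)
  = -16 - 32 - 12
  = -60
Equation: -2x - 4y + 4z = -60

-2x - 4y + 4z = -60


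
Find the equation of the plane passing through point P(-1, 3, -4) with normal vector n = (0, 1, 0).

The plane through P with normal n = (a, b, c) satisfies n·(r - P) = 0,
i.e. ax + by + cz = a·x₀ + b·y₀ + c·z₀.
d = 0·(-1) + 1·3 + 0·(-4)
  = 0 + 3 + 0
  = 3
Equation: y = 3

y = 3


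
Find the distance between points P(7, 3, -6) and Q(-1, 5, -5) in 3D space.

d = √[(x₂-x₁)² + (y₂-y₁)² + (z₂-z₁)²]
  = √[(-8)² + 2² + 1²]
  = √[64 + 4 + 1]
  = √69
  ≈ 8.307

8.307


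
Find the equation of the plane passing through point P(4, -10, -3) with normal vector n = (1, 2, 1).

The plane through P with normal n = (a, b, c) satisfies n·(r - P) = 0,
i.e. ax + by + cz = a·x₀ + b·y₀ + c·z₀.
d = 1·4 + 2·(-10) + 1·(-3)
  = 4 - 20 - 3
  = -19
Equation: x + 2y + z = -19

x + 2y + z = -19


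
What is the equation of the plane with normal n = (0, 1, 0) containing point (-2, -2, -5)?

The plane through P with normal n = (a, b, c) satisfies n·(r - P) = 0,
i.e. ax + by + cz = a·x₀ + b·y₀ + c·z₀.
d = 0·(-2) + 1·(-2) + 0·(-5)
  = 0 - 2 + 0
  = -2
Equation: y = -2

y = -2


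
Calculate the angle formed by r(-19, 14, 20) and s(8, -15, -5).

r·s = (-19)·8 + 14·(-15) + 20·(-5) = -152 - 210 - 100 = -462
|r| = √((-19)² + 14² + 20²) = √957 ≈ 30.94
|s| = √(8² + (-15)² + (-5)²) = √314 ≈ 17.72
cos θ = (r·s)/(|r||s|) = -462/(30.94·17.72) ≈ -0.8428
θ = arccos(-0.8428) ≈ 147.4°

147.4°


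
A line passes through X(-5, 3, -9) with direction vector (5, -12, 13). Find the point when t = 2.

P(t) = X + t·d
  = (-5 + 5·2, 3 + (-12)·2, -9 + 13·2)
  = (-5 + 10, 3 - 24, -9 + 26)
  = (5, -21, 17)

(5, -21, 17)


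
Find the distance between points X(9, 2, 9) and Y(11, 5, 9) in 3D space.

d = √[(x₂-x₁)² + (y₂-y₁)² + (z₂-z₁)²]
  = √[2² + 3² + 0²]
  = √[4 + 9 + 0]
  = √13
  ≈ 3.606

3.606


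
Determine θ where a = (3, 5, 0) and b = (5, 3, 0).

a·b = 3·5 + 5·3 + 0·0 = 15 + 15 + 0 = 30
|a| = √(3² + 5² + 0²) = √34 ≈ 5.831
|b| = √(5² + 3² + 0²) = √34 ≈ 5.831
cos θ = (a·b)/(|a||b|) = 30/(5.831·5.831) ≈ 0.8824
θ = arccos(0.8824) ≈ 28.07°

28.07°


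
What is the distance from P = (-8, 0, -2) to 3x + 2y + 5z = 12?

distance = |a·x₀ + b·y₀ + c·z₀ - d| / √(a² + b² + c²)
  = |3·(-8) + 2·0 + 5·(-2) - 12| / √(3² + 2² + 5²)
  = |-24 + 0 - 10 - 12| / √(9 + 4 + 25)
  = |-46| / √38
  = 46 / 6.164
  ≈ 7.462

7.462


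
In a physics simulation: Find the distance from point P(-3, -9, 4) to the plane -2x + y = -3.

distance = |a·x₀ + b·y₀ + c·z₀ - d| / √(a² + b² + c²)
  = |(-2)·(-3) + 1·(-9) + 0·4 - (-3)| / √((-2)² + 1² + 0²)
  = |6 - 9 + 0 + 3| / √(4 + 1 + 0)
  = |0| / √5
  = 0 / 2.236
  ≈ 0

0


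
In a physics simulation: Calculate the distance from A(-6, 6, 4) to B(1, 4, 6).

d = √[(x₂-x₁)² + (y₂-y₁)² + (z₂-z₁)²]
  = √[7² + (-2)² + 2²]
  = √[49 + 4 + 4]
  = √57
  ≈ 7.55

7.55


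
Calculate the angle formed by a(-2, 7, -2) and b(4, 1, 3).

a·b = (-2)·4 + 7·1 + (-2)·3 = -8 + 7 - 6 = -7
|a| = √((-2)² + 7² + (-2)²) = √57 ≈ 7.55
|b| = √(4² + 1² + 3²) = √26 ≈ 5.099
cos θ = (a·b)/(|a||b|) = -7/(7.55·5.099) ≈ -0.1818
θ = arccos(-0.1818) ≈ 100.5°

100.5°


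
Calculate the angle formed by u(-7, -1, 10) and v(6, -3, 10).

u·v = (-7)·6 + (-1)·(-3) + 10·10 = -42 + 3 + 100 = 61
|u| = √((-7)² + (-1)² + 10²) = √150 ≈ 12.25
|v| = √(6² + (-3)² + 10²) = √145 ≈ 12.04
cos θ = (u·v)/(|u||v|) = 61/(12.25·12.04) ≈ 0.4136
θ = arccos(0.4136) ≈ 65.57°

65.57°


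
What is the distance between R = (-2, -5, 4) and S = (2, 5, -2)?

d = √[(x₂-x₁)² + (y₂-y₁)² + (z₂-z₁)²]
  = √[4² + 10² + (-6)²]
  = √[16 + 100 + 36]
  = √152
  ≈ 12.33

12.33


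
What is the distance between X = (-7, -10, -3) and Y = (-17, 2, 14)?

d = √[(x₂-x₁)² + (y₂-y₁)² + (z₂-z₁)²]
  = √[(-10)² + 12² + 17²]
  = √[100 + 144 + 289]
  = √533
  ≈ 23.09

23.09


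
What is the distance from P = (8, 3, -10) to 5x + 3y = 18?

distance = |a·x₀ + b·y₀ + c·z₀ - d| / √(a² + b² + c²)
  = |5·8 + 3·3 + 0·(-10) - 18| / √(5² + 3² + 0²)
  = |40 + 9 + 0 - 18| / √(25 + 9 + 0)
  = |31| / √34
  = 31 / 5.831
  ≈ 5.316

5.316


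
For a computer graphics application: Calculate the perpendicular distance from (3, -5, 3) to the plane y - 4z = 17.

distance = |a·x₀ + b·y₀ + c·z₀ - d| / √(a² + b² + c²)
  = |0·3 + 1·(-5) + (-4)·3 - 17| / √(0² + 1² + (-4)²)
  = |0 - 5 - 12 - 17| / √(0 + 1 + 16)
  = |-34| / √17
  = 34 / 4.123
  ≈ 8.246

8.246


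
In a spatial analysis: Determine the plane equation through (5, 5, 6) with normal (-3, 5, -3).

The plane through P with normal n = (a, b, c) satisfies n·(r - P) = 0,
i.e. ax + by + cz = a·x₀ + b·y₀ + c·z₀.
d = (-3)·5 + 5·5 + (-3)·6
  = -15 + 25 - 18
  = -8
Equation: -3x + 5y - 3z = -8

-3x + 5y - 3z = -8


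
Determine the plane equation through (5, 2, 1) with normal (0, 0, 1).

The plane through P with normal n = (a, b, c) satisfies n·(r - P) = 0,
i.e. ax + by + cz = a·x₀ + b·y₀ + c·z₀.
d = 0·5 + 0·2 + 1·1
  = 0 + 0 + 1
  = 1
Equation: z = 1

z = 1


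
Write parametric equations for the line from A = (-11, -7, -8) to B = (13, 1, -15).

Direction vector d = B - A = (13 + 11, 1 + 7, -15 + 8) = (24, 8, -7)
Parametric form r = A + t·d:
x = -11 + 24t, y = -7 + 8t, z = -8 - 7t

x = -11 + 24t, y = -7 + 8t, z = -8 - 7t


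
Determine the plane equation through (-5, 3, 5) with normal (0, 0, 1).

The plane through P with normal n = (a, b, c) satisfies n·(r - P) = 0,
i.e. ax + by + cz = a·x₀ + b·y₀ + c·z₀.
d = 0·(-5) + 0·3 + 1·5
  = 0 + 0 + 5
  = 5
Equation: z = 5

z = 5


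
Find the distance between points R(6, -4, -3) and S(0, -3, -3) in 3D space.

d = √[(x₂-x₁)² + (y₂-y₁)² + (z₂-z₁)²]
  = √[(-6)² + 1² + 0²]
  = √[36 + 1 + 0]
  = √37
  ≈ 6.083

6.083


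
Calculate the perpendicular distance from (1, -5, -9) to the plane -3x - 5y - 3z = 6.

distance = |a·x₀ + b·y₀ + c·z₀ - d| / √(a² + b² + c²)
  = |(-3)·1 + (-5)·(-5) + (-3)·(-9) - 6| / √((-3)² + (-5)² + (-3)²)
  = |-3 + 25 + 27 - 6| / √(9 + 25 + 9)
  = |43| / √43
  = 43 / 6.557
  ≈ 6.557

6.557


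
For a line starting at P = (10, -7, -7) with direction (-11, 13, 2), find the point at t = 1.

P(t) = P + t·d
  = (10 + (-11)·1, -7 + 13·1, -7 + 2·1)
  = (10 - 11, -7 + 13, -7 + 2)
  = (-1, 6, -5)

(-1, 6, -5)


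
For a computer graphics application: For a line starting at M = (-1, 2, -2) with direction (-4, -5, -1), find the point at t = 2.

P(t) = M + t·d
  = (-1 + (-4)·2, 2 + (-5)·2, -2 + (-1)·2)
  = (-1 - 8, 2 - 10, -2 - 2)
  = (-9, -8, -4)

(-9, -8, -4)


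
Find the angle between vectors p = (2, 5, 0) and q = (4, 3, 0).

p·q = 2·4 + 5·3 + 0·0 = 8 + 15 + 0 = 23
|p| = √(2² + 5² + 0²) = √29 ≈ 5.385
|q| = √(4² + 3² + 0²) = √25 ≈ 5
cos θ = (p·q)/(|p||q|) = 23/(5.385·5) ≈ 0.8542
θ = arccos(0.8542) ≈ 31.33°

31.33°


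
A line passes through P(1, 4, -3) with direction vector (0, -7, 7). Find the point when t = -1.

P(t) = P + t·d
  = (1 + 0·(-1), 4 + (-7)·(-1), -3 + 7·(-1))
  = (1 + 0, 4 + 7, -3 - 7)
  = (1, 11, -10)

(1, 11, -10)


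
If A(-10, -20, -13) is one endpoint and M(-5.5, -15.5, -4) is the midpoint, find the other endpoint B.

B = 2M - A
  = (2·(-5.5) - (-10), 2·(-15.5) - (-20), 2·(-4) - (-13))
  = (-11 + 10, -31 + 20, -8 + 13)
  = (-1, -11, 5)

(-1, -11, 5)


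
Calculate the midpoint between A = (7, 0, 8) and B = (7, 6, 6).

M = ((x₁+x₂)/2, (y₁+y₂)/2, (z₁+z₂)/2)
  = ((7 + 7)/2, (0 + 6)/2, (8 + 6)/2)
  = (14/2, 6/2, 14/2)
  = (7, 3, 7)

(7, 3, 7)


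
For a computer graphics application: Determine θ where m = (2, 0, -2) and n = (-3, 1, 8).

m·n = 2·(-3) + 0·1 + (-2)·8 = -6 + 0 - 16 = -22
|m| = √(2² + 0² + (-2)²) = √8 ≈ 2.828
|n| = √((-3)² + 1² + 8²) = √74 ≈ 8.602
cos θ = (m·n)/(|m||n|) = -22/(2.828·8.602) ≈ -0.9042
θ = arccos(-0.9042) ≈ 154.7°

154.7°


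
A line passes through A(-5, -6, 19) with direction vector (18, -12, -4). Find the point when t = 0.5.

P(t) = A + t·d
  = (-5 + 18·0.5, -6 + (-12)·0.5, 19 + (-4)·0.5)
  = (-5 + 9, -6 - 6, 19 - 2)
  = (4, -12, 17)

(4, -12, 17)


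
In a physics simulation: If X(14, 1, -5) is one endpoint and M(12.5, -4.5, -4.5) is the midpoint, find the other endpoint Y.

Y = 2M - X
  = (2·12.5 - 14, 2·(-4.5) - 1, 2·(-4.5) - (-5))
  = (25 - 14, -9 - 1, -9 + 5)
  = (11, -10, -4)

(11, -10, -4)


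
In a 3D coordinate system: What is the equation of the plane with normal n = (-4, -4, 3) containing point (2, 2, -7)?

The plane through P with normal n = (a, b, c) satisfies n·(r - P) = 0,
i.e. ax + by + cz = a·x₀ + b·y₀ + c·z₀.
d = (-4)·2 + (-4)·2 + 3·(-7)
  = -8 - 8 - 21
  = -37
Equation: -4x - 4y + 3z = -37

-4x - 4y + 3z = -37


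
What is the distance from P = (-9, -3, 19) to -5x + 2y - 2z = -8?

distance = |a·x₀ + b·y₀ + c·z₀ - d| / √(a² + b² + c²)
  = |(-5)·(-9) + 2·(-3) + (-2)·19 - (-8)| / √((-5)² + 2² + (-2)²)
  = |45 - 6 - 38 + 8| / √(25 + 4 + 4)
  = |9| / √33
  = 9 / 5.745
  ≈ 1.567

1.567


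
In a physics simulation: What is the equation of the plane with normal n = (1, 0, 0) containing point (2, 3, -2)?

The plane through P with normal n = (a, b, c) satisfies n·(r - P) = 0,
i.e. ax + by + cz = a·x₀ + b·y₀ + c·z₀.
d = 1·2 + 0·3 + 0·(-2)
  = 2 + 0 + 0
  = 2
Equation: x = 2

x = 2


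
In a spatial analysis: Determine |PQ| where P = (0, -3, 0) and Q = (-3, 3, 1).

d = √[(x₂-x₁)² + (y₂-y₁)² + (z₂-z₁)²]
  = √[(-3)² + 6² + 1²]
  = √[9 + 36 + 1]
  = √46
  ≈ 6.782

6.782


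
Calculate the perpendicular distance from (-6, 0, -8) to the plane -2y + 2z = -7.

distance = |a·x₀ + b·y₀ + c·z₀ - d| / √(a² + b² + c²)
  = |0·(-6) + (-2)·0 + 2·(-8) - (-7)| / √(0² + (-2)² + 2²)
  = |0 + 0 - 16 + 7| / √(0 + 4 + 4)
  = |-9| / √8
  = 9 / 2.828
  ≈ 3.182

3.182


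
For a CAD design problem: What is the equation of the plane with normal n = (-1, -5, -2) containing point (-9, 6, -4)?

The plane through P with normal n = (a, b, c) satisfies n·(r - P) = 0,
i.e. ax + by + cz = a·x₀ + b·y₀ + c·z₀.
d = (-1)·(-9) + (-5)·6 + (-2)·(-4)
  = 9 - 30 + 8
  = -13
Equation: -x - 5y - 2z = -13

-x - 5y - 2z = -13


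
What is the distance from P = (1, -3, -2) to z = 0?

distance = |a·x₀ + b·y₀ + c·z₀ - d| / √(a² + b² + c²)
  = |0·1 + 0·(-3) + 1·(-2) - 0| / √(0² + 0² + 1²)
  = |0 + 0 - 2 + 0| / √(0 + 0 + 1)
  = |-2| / √1
  = 2 / 1
  ≈ 2

2


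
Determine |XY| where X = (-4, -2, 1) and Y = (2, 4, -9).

d = √[(x₂-x₁)² + (y₂-y₁)² + (z₂-z₁)²]
  = √[6² + 6² + (-10)²]
  = √[36 + 36 + 100]
  = √172
  ≈ 13.11

13.11


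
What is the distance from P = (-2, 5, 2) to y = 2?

distance = |a·x₀ + b·y₀ + c·z₀ - d| / √(a² + b² + c²)
  = |0·(-2) + 1·5 + 0·2 - 2| / √(0² + 1² + 0²)
  = |0 + 5 + 0 - 2| / √(0 + 1 + 0)
  = |3| / √1
  = 3 / 1
  ≈ 3

3


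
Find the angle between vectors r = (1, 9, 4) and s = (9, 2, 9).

r·s = 1·9 + 9·2 + 4·9 = 9 + 18 + 36 = 63
|r| = √(1² + 9² + 4²) = √98 ≈ 9.899
|s| = √(9² + 2² + 9²) = √166 ≈ 12.88
cos θ = (r·s)/(|r||s|) = 63/(9.899·12.88) ≈ 0.4939
θ = arccos(0.4939) ≈ 60.4°

60.4°


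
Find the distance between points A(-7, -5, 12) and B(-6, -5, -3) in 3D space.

d = √[(x₂-x₁)² + (y₂-y₁)² + (z₂-z₁)²]
  = √[1² + 0² + (-15)²]
  = √[1 + 0 + 225]
  = √226
  ≈ 15.03

15.03


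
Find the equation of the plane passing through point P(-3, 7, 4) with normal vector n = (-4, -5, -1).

The plane through P with normal n = (a, b, c) satisfies n·(r - P) = 0,
i.e. ax + by + cz = a·x₀ + b·y₀ + c·z₀.
d = (-4)·(-3) + (-5)·7 + (-1)·4
  = 12 - 35 - 4
  = -27
Equation: -4x - 5y - z = -27

-4x - 5y - z = -27


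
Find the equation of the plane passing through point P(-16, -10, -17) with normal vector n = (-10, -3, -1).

The plane through P with normal n = (a, b, c) satisfies n·(r - P) = 0,
i.e. ax + by + cz = a·x₀ + b·y₀ + c·z₀.
d = (-10)·(-16) + (-3)·(-10) + (-1)·(-17)
  = 160 + 30 + 17
  = 207
Equation: -10x - 3y - z = 207

-10x - 3y - z = 207


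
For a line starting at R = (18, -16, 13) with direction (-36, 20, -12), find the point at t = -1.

P(t) = R + t·d
  = (18 + (-36)·(-1), -16 + 20·(-1), 13 + (-12)·(-1))
  = (18 + 36, -16 - 20, 13 + 12)
  = (54, -36, 25)

(54, -36, 25)


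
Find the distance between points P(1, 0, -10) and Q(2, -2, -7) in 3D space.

d = √[(x₂-x₁)² + (y₂-y₁)² + (z₂-z₁)²]
  = √[1² + (-2)² + 3²]
  = √[1 + 4 + 9]
  = √14
  ≈ 3.742

3.742


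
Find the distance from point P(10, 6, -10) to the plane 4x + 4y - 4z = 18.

distance = |a·x₀ + b·y₀ + c·z₀ - d| / √(a² + b² + c²)
  = |4·10 + 4·6 + (-4)·(-10) - 18| / √(4² + 4² + (-4)²)
  = |40 + 24 + 40 - 18| / √(16 + 16 + 16)
  = |86| / √48
  = 86 / 6.928
  ≈ 12.41

12.41


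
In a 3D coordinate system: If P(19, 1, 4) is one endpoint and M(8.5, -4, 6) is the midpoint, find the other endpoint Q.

Q = 2M - P
  = (2·8.5 - 19, 2·(-4) - 1, 2·6 - 4)
  = (17 - 19, -8 - 1, 12 - 4)
  = (-2, -9, 8)

(-2, -9, 8)


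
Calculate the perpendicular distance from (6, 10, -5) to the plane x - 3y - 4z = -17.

distance = |a·x₀ + b·y₀ + c·z₀ - d| / √(a² + b² + c²)
  = |1·6 + (-3)·10 + (-4)·(-5) - (-17)| / √(1² + (-3)² + (-4)²)
  = |6 - 30 + 20 + 17| / √(1 + 9 + 16)
  = |13| / √26
  = 13 / 5.099
  ≈ 2.55

2.55


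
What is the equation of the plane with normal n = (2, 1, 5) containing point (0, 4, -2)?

The plane through P with normal n = (a, b, c) satisfies n·(r - P) = 0,
i.e. ax + by + cz = a·x₀ + b·y₀ + c·z₀.
d = 2·0 + 1·4 + 5·(-2)
  = 0 + 4 - 10
  = -6
Equation: 2x + y + 5z = -6

2x + y + 5z = -6


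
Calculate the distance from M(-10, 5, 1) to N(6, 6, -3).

d = √[(x₂-x₁)² + (y₂-y₁)² + (z₂-z₁)²]
  = √[16² + 1² + (-4)²]
  = √[256 + 1 + 16]
  = √273
  ≈ 16.52

16.52


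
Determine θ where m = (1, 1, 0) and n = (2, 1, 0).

m·n = 1·2 + 1·1 + 0·0 = 2 + 1 + 0 = 3
|m| = √(1² + 1² + 0²) = √2 ≈ 1.414
|n| = √(2² + 1² + 0²) = √5 ≈ 2.236
cos θ = (m·n)/(|m||n|) = 3/(1.414·2.236) ≈ 0.9487
θ = arccos(0.9487) ≈ 18.43°

18.43°


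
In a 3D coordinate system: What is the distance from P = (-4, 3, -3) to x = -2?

distance = |a·x₀ + b·y₀ + c·z₀ - d| / √(a² + b² + c²)
  = |1·(-4) + 0·3 + 0·(-3) - (-2)| / √(1² + 0² + 0²)
  = |-4 + 0 + 0 + 2| / √(1 + 0 + 0)
  = |-2| / √1
  = 2 / 1
  ≈ 2

2


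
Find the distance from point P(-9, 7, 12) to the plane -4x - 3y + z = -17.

distance = |a·x₀ + b·y₀ + c·z₀ - d| / √(a² + b² + c²)
  = |(-4)·(-9) + (-3)·7 + 1·12 - (-17)| / √((-4)² + (-3)² + 1²)
  = |36 - 21 + 12 + 17| / √(16 + 9 + 1)
  = |44| / √26
  = 44 / 5.099
  ≈ 8.629

8.629


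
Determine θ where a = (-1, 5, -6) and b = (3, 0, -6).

a·b = (-1)·3 + 5·0 + (-6)·(-6) = -3 + 0 + 36 = 33
|a| = √((-1)² + 5² + (-6)²) = √62 ≈ 7.874
|b| = √(3² + 0² + (-6)²) = √45 ≈ 6.708
cos θ = (a·b)/(|a||b|) = 33/(7.874·6.708) ≈ 0.6248
θ = arccos(0.6248) ≈ 51.34°

51.34°


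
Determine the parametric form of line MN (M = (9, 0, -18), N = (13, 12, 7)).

Direction vector d = N - M = (13 - 9, 12 + 0, 7 + 18) = (4, 12, 25)
Parametric form r = M + t·d:
x = 9 + 4t, y = 0 + 12t, z = -18 + 25t

x = 9 + 4t, y = 0 + 12t, z = -18 + 25t


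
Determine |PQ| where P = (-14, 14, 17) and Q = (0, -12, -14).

d = √[(x₂-x₁)² + (y₂-y₁)² + (z₂-z₁)²]
  = √[14² + (-26)² + (-31)²]
  = √[196 + 676 + 961]
  = √1833
  ≈ 42.81

42.81


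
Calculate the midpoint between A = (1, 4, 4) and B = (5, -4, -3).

M = ((x₁+x₂)/2, (y₁+y₂)/2, (z₁+z₂)/2)
  = ((1 + 5)/2, (4 - 4)/2, (4 - 3)/2)
  = (6/2, 0/2, 1/2)
  = (3, 0, 0.5)

(3, 0, 0.5)


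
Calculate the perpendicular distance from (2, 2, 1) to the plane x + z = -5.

distance = |a·x₀ + b·y₀ + c·z₀ - d| / √(a² + b² + c²)
  = |1·2 + 0·2 + 1·1 - (-5)| / √(1² + 0² + 1²)
  = |2 + 0 + 1 + 5| / √(1 + 0 + 1)
  = |8| / √2
  = 8 / 1.414
  ≈ 5.657

5.657


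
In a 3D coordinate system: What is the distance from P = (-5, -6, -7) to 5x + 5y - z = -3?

distance = |a·x₀ + b·y₀ + c·z₀ - d| / √(a² + b² + c²)
  = |5·(-5) + 5·(-6) + (-1)·(-7) - (-3)| / √(5² + 5² + (-1)²)
  = |-25 - 30 + 7 + 3| / √(25 + 25 + 1)
  = |-45| / √51
  = 45 / 7.141
  ≈ 6.301

6.301


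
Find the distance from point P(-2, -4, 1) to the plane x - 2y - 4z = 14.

distance = |a·x₀ + b·y₀ + c·z₀ - d| / √(a² + b² + c²)
  = |1·(-2) + (-2)·(-4) + (-4)·1 - 14| / √(1² + (-2)² + (-4)²)
  = |-2 + 8 - 4 - 14| / √(1 + 4 + 16)
  = |-12| / √21
  = 12 / 4.583
  ≈ 2.619

2.619


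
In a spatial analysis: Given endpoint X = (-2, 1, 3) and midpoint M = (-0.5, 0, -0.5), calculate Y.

Y = 2M - X
  = (2·(-0.5) - (-2), 2·0 - 1, 2·(-0.5) - 3)
  = (-1 + 2, 0 - 1, -1 - 3)
  = (1, -1, -4)

(1, -1, -4)


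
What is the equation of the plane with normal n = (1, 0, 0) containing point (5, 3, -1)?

The plane through P with normal n = (a, b, c) satisfies n·(r - P) = 0,
i.e. ax + by + cz = a·x₀ + b·y₀ + c·z₀.
d = 1·5 + 0·3 + 0·(-1)
  = 5 + 0 + 0
  = 5
Equation: x = 5

x = 5


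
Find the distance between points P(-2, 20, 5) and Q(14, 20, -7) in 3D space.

d = √[(x₂-x₁)² + (y₂-y₁)² + (z₂-z₁)²]
  = √[16² + 0² + (-12)²]
  = √[256 + 0 + 144]
  = √400
  ≈ 20

20


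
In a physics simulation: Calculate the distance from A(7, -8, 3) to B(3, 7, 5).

d = √[(x₂-x₁)² + (y₂-y₁)² + (z₂-z₁)²]
  = √[(-4)² + 15² + 2²]
  = √[16 + 225 + 4]
  = √245
  ≈ 15.65

15.65


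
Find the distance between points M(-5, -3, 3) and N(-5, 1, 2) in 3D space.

d = √[(x₂-x₁)² + (y₂-y₁)² + (z₂-z₁)²]
  = √[0² + 4² + (-1)²]
  = √[0 + 16 + 1]
  = √17
  ≈ 4.123

4.123


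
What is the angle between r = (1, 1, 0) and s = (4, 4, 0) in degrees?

r·s = 1·4 + 1·4 + 0·0 = 4 + 4 + 0 = 8
|r| = √(1² + 1² + 0²) = √2 ≈ 1.414
|s| = √(4² + 4² + 0²) = √32 ≈ 5.657
cos θ = (r·s)/(|r||s|) = 8/(1.414·5.657) ≈ 1
θ = arccos(1) ≈ 0°

0°


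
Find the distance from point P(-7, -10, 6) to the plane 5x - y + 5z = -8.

distance = |a·x₀ + b·y₀ + c·z₀ - d| / √(a² + b² + c²)
  = |5·(-7) + (-1)·(-10) + 5·6 - (-8)| / √(5² + (-1)² + 5²)
  = |-35 + 10 + 30 + 8| / √(25 + 1 + 25)
  = |13| / √51
  = 13 / 7.141
  ≈ 1.82

1.82


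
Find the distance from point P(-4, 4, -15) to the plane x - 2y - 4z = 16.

distance = |a·x₀ + b·y₀ + c·z₀ - d| / √(a² + b² + c²)
  = |1·(-4) + (-2)·4 + (-4)·(-15) - 16| / √(1² + (-2)² + (-4)²)
  = |-4 - 8 + 60 - 16| / √(1 + 4 + 16)
  = |32| / √21
  = 32 / 4.583
  ≈ 6.983

6.983


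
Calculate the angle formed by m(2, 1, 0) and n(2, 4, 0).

m·n = 2·2 + 1·4 + 0·0 = 4 + 4 + 0 = 8
|m| = √(2² + 1² + 0²) = √5 ≈ 2.236
|n| = √(2² + 4² + 0²) = √20 ≈ 4.472
cos θ = (m·n)/(|m||n|) = 8/(2.236·4.472) ≈ 0.8
θ = arccos(0.8) ≈ 36.87°

36.87°


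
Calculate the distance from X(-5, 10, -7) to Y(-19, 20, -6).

d = √[(x₂-x₁)² + (y₂-y₁)² + (z₂-z₁)²]
  = √[(-14)² + 10² + 1²]
  = √[196 + 100 + 1]
  = √297
  ≈ 17.23

17.23


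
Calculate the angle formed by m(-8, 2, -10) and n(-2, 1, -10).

m·n = (-8)·(-2) + 2·1 + (-10)·(-10) = 16 + 2 + 100 = 118
|m| = √((-8)² + 2² + (-10)²) = √168 ≈ 12.96
|n| = √((-2)² + 1² + (-10)²) = √105 ≈ 10.25
cos θ = (m·n)/(|m||n|) = 118/(12.96·10.25) ≈ 0.8884
θ = arccos(0.8884) ≈ 27.32°

27.32°


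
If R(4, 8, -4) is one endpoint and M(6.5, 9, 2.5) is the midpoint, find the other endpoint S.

S = 2M - R
  = (2·6.5 - 4, 2·9 - 8, 2·2.5 - (-4))
  = (13 - 4, 18 - 8, 5 + 4)
  = (9, 10, 9)

(9, 10, 9)


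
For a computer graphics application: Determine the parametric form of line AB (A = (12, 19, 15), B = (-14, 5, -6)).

Direction vector d = B - A = (-14 - 12, 5 - 19, -6 - 15) = (-26, -14, -21)
Parametric form r = A + t·d:
x = 12 - 26t, y = 19 - 14t, z = 15 - 21t

x = 12 - 26t, y = 19 - 14t, z = 15 - 21t


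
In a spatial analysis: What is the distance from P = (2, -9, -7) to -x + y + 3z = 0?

distance = |a·x₀ + b·y₀ + c·z₀ - d| / √(a² + b² + c²)
  = |(-1)·2 + 1·(-9) + 3·(-7) - 0| / √((-1)² + 1² + 3²)
  = |-2 - 9 - 21 + 0| / √(1 + 1 + 9)
  = |-32| / √11
  = 32 / 3.317
  ≈ 9.648

9.648


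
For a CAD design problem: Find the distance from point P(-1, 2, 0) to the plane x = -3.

distance = |a·x₀ + b·y₀ + c·z₀ - d| / √(a² + b² + c²)
  = |1·(-1) + 0·2 + 0·0 - (-3)| / √(1² + 0² + 0²)
  = |-1 + 0 + 0 + 3| / √(1 + 0 + 0)
  = |2| / √1
  = 2 / 1
  ≈ 2

2


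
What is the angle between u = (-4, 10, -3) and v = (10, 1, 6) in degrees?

u·v = (-4)·10 + 10·1 + (-3)·6 = -40 + 10 - 18 = -48
|u| = √((-4)² + 10² + (-3)²) = √125 ≈ 11.18
|v| = √(10² + 1² + 6²) = √137 ≈ 11.7
cos θ = (u·v)/(|u||v|) = -48/(11.18·11.7) ≈ -0.3668
θ = arccos(-0.3668) ≈ 111.5°

111.5°


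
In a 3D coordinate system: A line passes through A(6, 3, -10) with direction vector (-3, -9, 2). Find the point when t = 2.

P(t) = A + t·d
  = (6 + (-3)·2, 3 + (-9)·2, -10 + 2·2)
  = (6 - 6, 3 - 18, -10 + 4)
  = (0, -15, -6)

(0, -15, -6)


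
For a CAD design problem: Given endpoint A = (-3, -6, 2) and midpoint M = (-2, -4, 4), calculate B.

B = 2M - A
  = (2·(-2) - (-3), 2·(-4) - (-6), 2·4 - 2)
  = (-4 + 3, -8 + 6, 8 - 2)
  = (-1, -2, 6)

(-1, -2, 6)


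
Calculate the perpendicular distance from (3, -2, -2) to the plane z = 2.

distance = |a·x₀ + b·y₀ + c·z₀ - d| / √(a² + b² + c²)
  = |0·3 + 0·(-2) + 1·(-2) - 2| / √(0² + 0² + 1²)
  = |0 + 0 - 2 - 2| / √(0 + 0 + 1)
  = |-4| / √1
  = 4 / 1
  ≈ 4

4


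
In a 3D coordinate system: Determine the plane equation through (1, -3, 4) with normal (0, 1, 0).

The plane through P with normal n = (a, b, c) satisfies n·(r - P) = 0,
i.e. ax + by + cz = a·x₀ + b·y₀ + c·z₀.
d = 0·1 + 1·(-3) + 0·4
  = 0 - 3 + 0
  = -3
Equation: y = -3

y = -3


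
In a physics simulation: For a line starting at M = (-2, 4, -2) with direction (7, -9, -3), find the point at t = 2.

P(t) = M + t·d
  = (-2 + 7·2, 4 + (-9)·2, -2 + (-3)·2)
  = (-2 + 14, 4 - 18, -2 - 6)
  = (12, -14, -8)

(12, -14, -8)


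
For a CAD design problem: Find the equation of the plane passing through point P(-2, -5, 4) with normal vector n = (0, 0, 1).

The plane through P with normal n = (a, b, c) satisfies n·(r - P) = 0,
i.e. ax + by + cz = a·x₀ + b·y₀ + c·z₀.
d = 0·(-2) + 0·(-5) + 1·4
  = 0 + 0 + 4
  = 4
Equation: z = 4

z = 4


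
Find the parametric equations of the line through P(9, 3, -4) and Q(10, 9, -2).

Direction vector d = Q - P = (10 - 9, 9 - 3, -2 + 4) = (1, 6, 2)
Parametric form r = P + t·d:
x = 9 + t, y = 3 + 6t, z = -4 + 2t

x = 9 + t, y = 3 + 6t, z = -4 + 2t


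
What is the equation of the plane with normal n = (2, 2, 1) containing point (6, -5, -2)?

The plane through P with normal n = (a, b, c) satisfies n·(r - P) = 0,
i.e. ax + by + cz = a·x₀ + b·y₀ + c·z₀.
d = 2·6 + 2·(-5) + 1·(-2)
  = 12 - 10 - 2
  = 0
Equation: 2x + 2y + z = 0

2x + 2y + z = 0


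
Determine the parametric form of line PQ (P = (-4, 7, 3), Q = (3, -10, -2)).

Direction vector d = Q - P = (3 + 4, -10 - 7, -2 - 3) = (7, -17, -5)
Parametric form r = P + t·d:
x = -4 + 7t, y = 7 - 17t, z = 3 - 5t

x = -4 + 7t, y = 7 - 17t, z = 3 - 5t


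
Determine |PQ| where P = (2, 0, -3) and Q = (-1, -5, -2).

d = √[(x₂-x₁)² + (y₂-y₁)² + (z₂-z₁)²]
  = √[(-3)² + (-5)² + 1²]
  = √[9 + 25 + 1]
  = √35
  ≈ 5.916

5.916


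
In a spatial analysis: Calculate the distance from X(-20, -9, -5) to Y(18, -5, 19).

d = √[(x₂-x₁)² + (y₂-y₁)² + (z₂-z₁)²]
  = √[38² + 4² + 24²]
  = √[1444 + 16 + 576]
  = √2036
  ≈ 45.12

45.12


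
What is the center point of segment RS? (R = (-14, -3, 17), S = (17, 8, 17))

M = ((x₁+x₂)/2, (y₁+y₂)/2, (z₁+z₂)/2)
  = ((-14 + 17)/2, (-3 + 8)/2, (17 + 17)/2)
  = (3/2, 5/2, 34/2)
  = (1.5, 2.5, 17)

(1.5, 2.5, 17)


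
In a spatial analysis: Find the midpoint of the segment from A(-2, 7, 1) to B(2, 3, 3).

M = ((x₁+x₂)/2, (y₁+y₂)/2, (z₁+z₂)/2)
  = ((-2 + 2)/2, (7 + 3)/2, (1 + 3)/2)
  = (0/2, 10/2, 4/2)
  = (0, 5, 2)

(0, 5, 2)


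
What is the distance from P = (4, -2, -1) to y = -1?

distance = |a·x₀ + b·y₀ + c·z₀ - d| / √(a² + b² + c²)
  = |0·4 + 1·(-2) + 0·(-1) - (-1)| / √(0² + 1² + 0²)
  = |0 - 2 + 0 + 1| / √(0 + 1 + 0)
  = |-1| / √1
  = 1 / 1
  ≈ 1

1


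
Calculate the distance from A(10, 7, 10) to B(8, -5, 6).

d = √[(x₂-x₁)² + (y₂-y₁)² + (z₂-z₁)²]
  = √[(-2)² + (-12)² + (-4)²]
  = √[4 + 144 + 16]
  = √164
  ≈ 12.81

12.81


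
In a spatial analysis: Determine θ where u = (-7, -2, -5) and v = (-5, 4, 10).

u·v = (-7)·(-5) + (-2)·4 + (-5)·10 = 35 - 8 - 50 = -23
|u| = √((-7)² + (-2)² + (-5)²) = √78 ≈ 8.832
|v| = √((-5)² + 4² + 10²) = √141 ≈ 11.87
cos θ = (u·v)/(|u||v|) = -23/(8.832·11.87) ≈ -0.2193
θ = arccos(-0.2193) ≈ 102.7°

102.7°


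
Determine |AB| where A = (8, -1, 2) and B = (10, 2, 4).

d = √[(x₂-x₁)² + (y₂-y₁)² + (z₂-z₁)²]
  = √[2² + 3² + 2²]
  = √[4 + 9 + 4]
  = √17
  ≈ 4.123

4.123


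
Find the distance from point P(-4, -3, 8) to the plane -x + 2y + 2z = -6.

distance = |a·x₀ + b·y₀ + c·z₀ - d| / √(a² + b² + c²)
  = |(-1)·(-4) + 2·(-3) + 2·8 - (-6)| / √((-1)² + 2² + 2²)
  = |4 - 6 + 16 + 6| / √(1 + 4 + 4)
  = |20| / √9
  = 20 / 3
  ≈ 6.667

6.667


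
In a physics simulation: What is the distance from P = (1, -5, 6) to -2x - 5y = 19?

distance = |a·x₀ + b·y₀ + c·z₀ - d| / √(a² + b² + c²)
  = |(-2)·1 + (-5)·(-5) + 0·6 - 19| / √((-2)² + (-5)² + 0²)
  = |-2 + 25 + 0 - 19| / √(4 + 25 + 0)
  = |4| / √29
  = 4 / 5.385
  ≈ 0.7428

0.7428


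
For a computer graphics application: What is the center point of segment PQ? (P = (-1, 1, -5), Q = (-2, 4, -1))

M = ((x₁+x₂)/2, (y₁+y₂)/2, (z₁+z₂)/2)
  = ((-1 - 2)/2, (1 + 4)/2, (-5 - 1)/2)
  = (-3/2, 5/2, -6/2)
  = (-1.5, 2.5, -3)

(-1.5, 2.5, -3)


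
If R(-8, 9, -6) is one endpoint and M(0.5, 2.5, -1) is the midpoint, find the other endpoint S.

S = 2M - R
  = (2·0.5 - (-8), 2·2.5 - 9, 2·(-1) - (-6))
  = (1 + 8, 5 - 9, -2 + 6)
  = (9, -4, 4)

(9, -4, 4)


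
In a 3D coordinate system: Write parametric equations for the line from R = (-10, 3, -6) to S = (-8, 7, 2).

Direction vector d = S - R = (-8 + 10, 7 - 3, 2 + 6) = (2, 4, 8)
Parametric form r = R + t·d:
x = -10 + 2t, y = 3 + 4t, z = -6 + 8t

x = -10 + 2t, y = 3 + 4t, z = -6 + 8t


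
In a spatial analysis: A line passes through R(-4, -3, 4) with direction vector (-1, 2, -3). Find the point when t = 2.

P(t) = R + t·d
  = (-4 + (-1)·2, -3 + 2·2, 4 + (-3)·2)
  = (-4 - 2, -3 + 4, 4 - 6)
  = (-6, 1, -2)

(-6, 1, -2)


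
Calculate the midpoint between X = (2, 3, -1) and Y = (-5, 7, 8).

M = ((x₁+x₂)/2, (y₁+y₂)/2, (z₁+z₂)/2)
  = ((2 - 5)/2, (3 + 7)/2, (-1 + 8)/2)
  = (-3/2, 10/2, 7/2)
  = (-1.5, 5, 3.5)

(-1.5, 5, 3.5)


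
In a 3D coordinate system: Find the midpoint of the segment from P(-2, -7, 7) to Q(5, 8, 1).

M = ((x₁+x₂)/2, (y₁+y₂)/2, (z₁+z₂)/2)
  = ((-2 + 5)/2, (-7 + 8)/2, (7 + 1)/2)
  = (3/2, 1/2, 8/2)
  = (1.5, 0.5, 4)

(1.5, 0.5, 4)


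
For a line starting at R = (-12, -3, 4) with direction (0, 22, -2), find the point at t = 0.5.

P(t) = R + t·d
  = (-12 + 0·0.5, -3 + 22·0.5, 4 + (-2)·0.5)
  = (-12 + 0, -3 + 11, 4 - 1)
  = (-12, 8, 3)

(-12, 8, 3)


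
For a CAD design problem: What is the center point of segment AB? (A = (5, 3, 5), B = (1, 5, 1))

M = ((x₁+x₂)/2, (y₁+y₂)/2, (z₁+z₂)/2)
  = ((5 + 1)/2, (3 + 5)/2, (5 + 1)/2)
  = (6/2, 8/2, 6/2)
  = (3, 4, 3)

(3, 4, 3)


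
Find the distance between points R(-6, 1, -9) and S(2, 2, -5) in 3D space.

d = √[(x₂-x₁)² + (y₂-y₁)² + (z₂-z₁)²]
  = √[8² + 1² + 4²]
  = √[64 + 1 + 16]
  = √81
  ≈ 9

9


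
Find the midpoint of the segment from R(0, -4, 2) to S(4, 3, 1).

M = ((x₁+x₂)/2, (y₁+y₂)/2, (z₁+z₂)/2)
  = ((0 + 4)/2, (-4 + 3)/2, (2 + 1)/2)
  = (4/2, -1/2, 3/2)
  = (2, -0.5, 1.5)

(2, -0.5, 1.5)


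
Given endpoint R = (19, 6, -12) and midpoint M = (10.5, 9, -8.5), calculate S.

S = 2M - R
  = (2·10.5 - 19, 2·9 - 6, 2·(-8.5) - (-12))
  = (21 - 19, 18 - 6, -17 + 12)
  = (2, 12, -5)

(2, 12, -5)


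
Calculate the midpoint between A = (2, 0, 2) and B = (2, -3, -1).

M = ((x₁+x₂)/2, (y₁+y₂)/2, (z₁+z₂)/2)
  = ((2 + 2)/2, (0 - 3)/2, (2 - 1)/2)
  = (4/2, -3/2, 1/2)
  = (2, -1.5, 0.5)

(2, -1.5, 0.5)


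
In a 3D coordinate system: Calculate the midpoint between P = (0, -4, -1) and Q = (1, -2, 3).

M = ((x₁+x₂)/2, (y₁+y₂)/2, (z₁+z₂)/2)
  = ((0 + 1)/2, (-4 - 2)/2, (-1 + 3)/2)
  = (1/2, -6/2, 2/2)
  = (0.5, -3, 1)

(0.5, -3, 1)


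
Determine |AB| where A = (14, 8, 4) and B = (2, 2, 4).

d = √[(x₂-x₁)² + (y₂-y₁)² + (z₂-z₁)²]
  = √[(-12)² + (-6)² + 0²]
  = √[144 + 36 + 0]
  = √180
  ≈ 13.42

13.42


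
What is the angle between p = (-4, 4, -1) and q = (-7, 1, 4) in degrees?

p·q = (-4)·(-7) + 4·1 + (-1)·4 = 28 + 4 - 4 = 28
|p| = √((-4)² + 4² + (-1)²) = √33 ≈ 5.745
|q| = √((-7)² + 1² + 4²) = √66 ≈ 8.124
cos θ = (p·q)/(|p||q|) = 28/(5.745·8.124) ≈ 0.6
θ = arccos(0.6) ≈ 53.13°

53.13°


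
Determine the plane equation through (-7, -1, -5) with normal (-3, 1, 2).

The plane through P with normal n = (a, b, c) satisfies n·(r - P) = 0,
i.e. ax + by + cz = a·x₀ + b·y₀ + c·z₀.
d = (-3)·(-7) + 1·(-1) + 2·(-5)
  = 21 - 1 - 10
  = 10
Equation: -3x + y + 2z = 10

-3x + y + 2z = 10


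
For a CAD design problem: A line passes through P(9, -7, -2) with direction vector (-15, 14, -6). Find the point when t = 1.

P(t) = P + t·d
  = (9 + (-15)·1, -7 + 14·1, -2 + (-6)·1)
  = (9 - 15, -7 + 14, -2 - 6)
  = (-6, 7, -8)

(-6, 7, -8)


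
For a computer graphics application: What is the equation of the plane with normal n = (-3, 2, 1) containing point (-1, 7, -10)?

The plane through P with normal n = (a, b, c) satisfies n·(r - P) = 0,
i.e. ax + by + cz = a·x₀ + b·y₀ + c·z₀.
d = (-3)·(-1) + 2·7 + 1·(-10)
  = 3 + 14 - 10
  = 7
Equation: -3x + 2y + z = 7

-3x + 2y + z = 7


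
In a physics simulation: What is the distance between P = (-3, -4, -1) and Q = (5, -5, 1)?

d = √[(x₂-x₁)² + (y₂-y₁)² + (z₂-z₁)²]
  = √[8² + (-1)² + 2²]
  = √[64 + 1 + 4]
  = √69
  ≈ 8.307

8.307


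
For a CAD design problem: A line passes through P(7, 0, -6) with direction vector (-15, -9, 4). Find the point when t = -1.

P(t) = P + t·d
  = (7 + (-15)·(-1), 0 + (-9)·(-1), -6 + 4·(-1))
  = (7 + 15, 0 + 9, -6 - 4)
  = (22, 9, -10)

(22, 9, -10)


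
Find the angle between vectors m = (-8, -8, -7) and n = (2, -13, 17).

m·n = (-8)·2 + (-8)·(-13) + (-7)·17 = -16 + 104 - 119 = -31
|m| = √((-8)² + (-8)² + (-7)²) = √177 ≈ 13.3
|n| = √(2² + (-13)² + 17²) = √462 ≈ 21.49
cos θ = (m·n)/(|m||n|) = -31/(13.3·21.49) ≈ -0.1084
θ = arccos(-0.1084) ≈ 96.22°

96.22°


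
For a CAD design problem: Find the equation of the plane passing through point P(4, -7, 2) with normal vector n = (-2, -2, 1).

The plane through P with normal n = (a, b, c) satisfies n·(r - P) = 0,
i.e. ax + by + cz = a·x₀ + b·y₀ + c·z₀.
d = (-2)·4 + (-2)·(-7) + 1·2
  = -8 + 14 + 2
  = 8
Equation: -2x - 2y + z = 8

-2x - 2y + z = 8


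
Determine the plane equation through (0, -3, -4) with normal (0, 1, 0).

The plane through P with normal n = (a, b, c) satisfies n·(r - P) = 0,
i.e. ax + by + cz = a·x₀ + b·y₀ + c·z₀.
d = 0·0 + 1·(-3) + 0·(-4)
  = 0 - 3 + 0
  = -3
Equation: y = -3

y = -3


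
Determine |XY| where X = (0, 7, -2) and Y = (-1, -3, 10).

d = √[(x₂-x₁)² + (y₂-y₁)² + (z₂-z₁)²]
  = √[(-1)² + (-10)² + 12²]
  = √[1 + 100 + 144]
  = √245
  ≈ 15.65

15.65


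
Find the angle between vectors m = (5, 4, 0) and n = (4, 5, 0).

m·n = 5·4 + 4·5 + 0·0 = 20 + 20 + 0 = 40
|m| = √(5² + 4² + 0²) = √41 ≈ 6.403
|n| = √(4² + 5² + 0²) = √41 ≈ 6.403
cos θ = (m·n)/(|m||n|) = 40/(6.403·6.403) ≈ 0.9756
θ = arccos(0.9756) ≈ 12.68°

12.68°


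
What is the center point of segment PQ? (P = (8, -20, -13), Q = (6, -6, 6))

M = ((x₁+x₂)/2, (y₁+y₂)/2, (z₁+z₂)/2)
  = ((8 + 6)/2, (-20 - 6)/2, (-13 + 6)/2)
  = (14/2, -26/2, -7/2)
  = (7, -13, -3.5)

(7, -13, -3.5)


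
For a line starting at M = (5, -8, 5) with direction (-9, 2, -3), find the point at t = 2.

P(t) = M + t·d
  = (5 + (-9)·2, -8 + 2·2, 5 + (-3)·2)
  = (5 - 18, -8 + 4, 5 - 6)
  = (-13, -4, -1)

(-13, -4, -1)


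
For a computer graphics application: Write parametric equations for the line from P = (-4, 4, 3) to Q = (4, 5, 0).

Direction vector d = Q - P = (4 + 4, 5 - 4, 0 - 3) = (8, 1, -3)
Parametric form r = P + t·d:
x = -4 + 8t, y = 4 + t, z = 3 - 3t

x = -4 + 8t, y = 4 + t, z = 3 - 3t


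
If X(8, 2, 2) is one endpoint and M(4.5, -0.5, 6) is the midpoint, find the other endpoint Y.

Y = 2M - X
  = (2·4.5 - 8, 2·(-0.5) - 2, 2·6 - 2)
  = (9 - 8, -1 - 2, 12 - 2)
  = (1, -3, 10)

(1, -3, 10)


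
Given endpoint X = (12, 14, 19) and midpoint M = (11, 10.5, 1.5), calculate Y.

Y = 2M - X
  = (2·11 - 12, 2·10.5 - 14, 2·1.5 - 19)
  = (22 - 12, 21 - 14, 3 - 19)
  = (10, 7, -16)

(10, 7, -16)


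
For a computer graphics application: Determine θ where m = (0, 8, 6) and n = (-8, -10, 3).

m·n = 0·(-8) + 8·(-10) + 6·3 = 0 - 80 + 18 = -62
|m| = √(0² + 8² + 6²) = √100 ≈ 10
|n| = √((-8)² + (-10)² + 3²) = √173 ≈ 13.15
cos θ = (m·n)/(|m||n|) = -62/(10·13.15) ≈ -0.4714
θ = arccos(-0.4714) ≈ 118.1°

118.1°


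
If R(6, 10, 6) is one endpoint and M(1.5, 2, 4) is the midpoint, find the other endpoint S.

S = 2M - R
  = (2·1.5 - 6, 2·2 - 10, 2·4 - 6)
  = (3 - 6, 4 - 10, 8 - 6)
  = (-3, -6, 2)

(-3, -6, 2)


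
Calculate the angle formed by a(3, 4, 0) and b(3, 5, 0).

a·b = 3·3 + 4·5 + 0·0 = 9 + 20 + 0 = 29
|a| = √(3² + 4² + 0²) = √25 ≈ 5
|b| = √(3² + 5² + 0²) = √34 ≈ 5.831
cos θ = (a·b)/(|a||b|) = 29/(5·5.831) ≈ 0.9947
θ = arccos(0.9947) ≈ 5.906°

5.906°


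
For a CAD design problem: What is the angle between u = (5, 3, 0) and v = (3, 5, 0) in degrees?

u·v = 5·3 + 3·5 + 0·0 = 15 + 15 + 0 = 30
|u| = √(5² + 3² + 0²) = √34 ≈ 5.831
|v| = √(3² + 5² + 0²) = √34 ≈ 5.831
cos θ = (u·v)/(|u||v|) = 30/(5.831·5.831) ≈ 0.8824
θ = arccos(0.8824) ≈ 28.07°

28.07°


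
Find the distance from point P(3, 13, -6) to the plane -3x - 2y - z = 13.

distance = |a·x₀ + b·y₀ + c·z₀ - d| / √(a² + b² + c²)
  = |(-3)·3 + (-2)·13 + (-1)·(-6) - 13| / √((-3)² + (-2)² + (-1)²)
  = |-9 - 26 + 6 - 13| / √(9 + 4 + 1)
  = |-42| / √14
  = 42 / 3.742
  ≈ 11.22

11.22


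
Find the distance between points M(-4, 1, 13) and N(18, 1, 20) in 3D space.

d = √[(x₂-x₁)² + (y₂-y₁)² + (z₂-z₁)²]
  = √[22² + 0² + 7²]
  = √[484 + 0 + 49]
  = √533
  ≈ 23.09

23.09


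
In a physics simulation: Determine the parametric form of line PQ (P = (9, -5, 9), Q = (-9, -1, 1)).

Direction vector d = Q - P = (-9 - 9, -1 + 5, 1 - 9) = (-18, 4, -8)
Parametric form r = P + t·d:
x = 9 - 18t, y = -5 + 4t, z = 9 - 8t

x = 9 - 18t, y = -5 + 4t, z = 9 - 8t


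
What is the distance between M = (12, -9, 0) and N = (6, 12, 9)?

d = √[(x₂-x₁)² + (y₂-y₁)² + (z₂-z₁)²]
  = √[(-6)² + 21² + 9²]
  = √[36 + 441 + 81]
  = √558
  ≈ 23.62

23.62


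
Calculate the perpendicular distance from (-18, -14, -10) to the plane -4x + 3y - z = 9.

distance = |a·x₀ + b·y₀ + c·z₀ - d| / √(a² + b² + c²)
  = |(-4)·(-18) + 3·(-14) + (-1)·(-10) - 9| / √((-4)² + 3² + (-1)²)
  = |72 - 42 + 10 - 9| / √(16 + 9 + 1)
  = |31| / √26
  = 31 / 5.099
  ≈ 6.08

6.08


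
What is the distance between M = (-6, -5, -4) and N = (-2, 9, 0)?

d = √[(x₂-x₁)² + (y₂-y₁)² + (z₂-z₁)²]
  = √[4² + 14² + 4²]
  = √[16 + 196 + 16]
  = √228
  ≈ 15.1

15.1
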